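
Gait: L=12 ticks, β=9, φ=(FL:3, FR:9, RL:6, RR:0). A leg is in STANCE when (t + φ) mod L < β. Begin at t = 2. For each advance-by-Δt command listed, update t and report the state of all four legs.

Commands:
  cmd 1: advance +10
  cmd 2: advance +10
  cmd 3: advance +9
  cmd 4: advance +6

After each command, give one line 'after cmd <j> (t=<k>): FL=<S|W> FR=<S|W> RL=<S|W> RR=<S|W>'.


after cmd 1 (t=12): FL=S FR=W RL=S RR=S
after cmd 2 (t=22): FL=S FR=S RL=S RR=W
after cmd 3 (t=31): FL=W FR=S RL=S RR=S
after cmd 4 (t=37): FL=S FR=W RL=S RR=S

start t=2: FL=S FR=W RL=S RR=S
cmd 1: advance +10 → t=12, phase=(3,9,6,0) → FL=S FR=W RL=S RR=S
cmd 2: advance +10 → t=22, phase=(1,7,4,10) → FL=S FR=S RL=S RR=W
cmd 3: advance +9 → t=31, phase=(10,4,1,7) → FL=W FR=S RL=S RR=S
cmd 4: advance +6 → t=37, phase=(4,10,7,1) → FL=S FR=W RL=S RR=S


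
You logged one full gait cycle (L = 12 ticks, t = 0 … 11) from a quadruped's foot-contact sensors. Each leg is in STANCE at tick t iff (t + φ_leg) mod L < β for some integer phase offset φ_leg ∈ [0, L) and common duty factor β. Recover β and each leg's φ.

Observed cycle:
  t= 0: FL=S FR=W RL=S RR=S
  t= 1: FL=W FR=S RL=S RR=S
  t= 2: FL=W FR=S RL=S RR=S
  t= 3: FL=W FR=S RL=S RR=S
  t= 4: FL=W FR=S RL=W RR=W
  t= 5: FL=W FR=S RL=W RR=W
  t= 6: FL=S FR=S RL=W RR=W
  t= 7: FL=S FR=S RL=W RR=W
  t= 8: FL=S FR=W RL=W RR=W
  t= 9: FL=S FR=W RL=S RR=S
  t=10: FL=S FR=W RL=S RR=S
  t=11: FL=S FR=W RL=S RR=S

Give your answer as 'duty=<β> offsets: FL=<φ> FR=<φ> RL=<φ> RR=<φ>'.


duty β = stance ticks per leg = 7
FL: stance ticks = 7; W→S at t=6 → φ=6
FR: stance ticks = 7; W→S at t=1 → φ=11
RL: stance ticks = 7; W→S at t=9 → φ=3
RR: stance ticks = 7; W→S at t=9 → φ=3

duty=7 offsets: FL=6 FR=11 RL=3 RR=3


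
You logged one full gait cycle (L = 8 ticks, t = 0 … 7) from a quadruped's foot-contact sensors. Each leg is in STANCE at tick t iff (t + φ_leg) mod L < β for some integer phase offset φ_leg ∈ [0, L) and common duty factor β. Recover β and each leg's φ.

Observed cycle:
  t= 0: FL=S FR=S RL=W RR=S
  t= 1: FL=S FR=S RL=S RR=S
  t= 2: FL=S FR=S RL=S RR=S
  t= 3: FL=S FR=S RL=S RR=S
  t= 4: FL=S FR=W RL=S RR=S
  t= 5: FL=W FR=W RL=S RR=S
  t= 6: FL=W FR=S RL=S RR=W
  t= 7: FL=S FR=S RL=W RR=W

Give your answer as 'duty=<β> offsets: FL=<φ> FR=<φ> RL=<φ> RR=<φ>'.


duty=6 offsets: FL=1 FR=2 RL=7 RR=0

duty β = stance ticks per leg = 6
FL: stance ticks = 6; W→S at t=7 → φ=1
FR: stance ticks = 6; W→S at t=6 → φ=2
RL: stance ticks = 6; W→S at t=1 → φ=7
RR: stance ticks = 6; W→S at t=0 → φ=0


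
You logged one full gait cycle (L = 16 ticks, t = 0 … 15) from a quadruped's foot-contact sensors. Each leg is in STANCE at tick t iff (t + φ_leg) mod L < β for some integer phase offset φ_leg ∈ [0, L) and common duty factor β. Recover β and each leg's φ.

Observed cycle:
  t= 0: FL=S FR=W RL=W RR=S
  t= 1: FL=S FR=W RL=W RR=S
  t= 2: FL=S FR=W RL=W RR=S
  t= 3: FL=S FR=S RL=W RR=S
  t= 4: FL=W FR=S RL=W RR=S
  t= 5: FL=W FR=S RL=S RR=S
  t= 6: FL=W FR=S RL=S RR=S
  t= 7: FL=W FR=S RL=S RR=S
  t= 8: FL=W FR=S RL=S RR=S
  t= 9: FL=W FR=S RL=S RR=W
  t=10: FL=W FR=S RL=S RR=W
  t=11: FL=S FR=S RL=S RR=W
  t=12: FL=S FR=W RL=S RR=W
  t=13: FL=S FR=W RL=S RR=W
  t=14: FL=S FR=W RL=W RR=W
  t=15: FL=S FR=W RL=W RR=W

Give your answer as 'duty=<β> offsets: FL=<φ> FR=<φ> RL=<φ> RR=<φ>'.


duty β = stance ticks per leg = 9
FL: stance ticks = 9; W→S at t=11 → φ=5
FR: stance ticks = 9; W→S at t=3 → φ=13
RL: stance ticks = 9; W→S at t=5 → φ=11
RR: stance ticks = 9; W→S at t=0 → φ=0

duty=9 offsets: FL=5 FR=13 RL=11 RR=0


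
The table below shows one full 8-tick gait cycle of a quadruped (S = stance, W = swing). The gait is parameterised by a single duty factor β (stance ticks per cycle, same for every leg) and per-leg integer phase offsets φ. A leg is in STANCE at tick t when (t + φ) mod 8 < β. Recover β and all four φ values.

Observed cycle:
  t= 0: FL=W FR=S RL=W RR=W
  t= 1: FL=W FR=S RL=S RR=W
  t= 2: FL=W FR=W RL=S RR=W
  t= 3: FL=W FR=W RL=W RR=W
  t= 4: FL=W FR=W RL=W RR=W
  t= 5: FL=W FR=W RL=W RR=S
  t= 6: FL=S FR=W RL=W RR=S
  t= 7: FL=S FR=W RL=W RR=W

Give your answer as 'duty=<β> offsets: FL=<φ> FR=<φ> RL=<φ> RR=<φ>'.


duty=2 offsets: FL=2 FR=0 RL=7 RR=3

duty β = stance ticks per leg = 2
FL: stance ticks = 2; W→S at t=6 → φ=2
FR: stance ticks = 2; W→S at t=0 → φ=0
RL: stance ticks = 2; W→S at t=1 → φ=7
RR: stance ticks = 2; W→S at t=5 → φ=3


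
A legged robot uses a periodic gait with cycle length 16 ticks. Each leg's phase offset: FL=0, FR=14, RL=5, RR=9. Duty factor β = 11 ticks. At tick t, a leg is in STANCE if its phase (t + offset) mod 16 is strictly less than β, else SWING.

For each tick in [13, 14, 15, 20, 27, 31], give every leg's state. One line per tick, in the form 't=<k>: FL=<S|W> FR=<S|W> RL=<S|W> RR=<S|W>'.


t=13: FL=W FR=W RL=S RR=S
t=14: FL=W FR=W RL=S RR=S
t=15: FL=W FR=W RL=S RR=S
t=20: FL=S FR=S RL=S RR=W
t=27: FL=W FR=S RL=S RR=S
t=31: FL=W FR=W RL=S RR=S

t=13: phase=(13,11,2,6) vs β=11 → FL=W FR=W RL=S RR=S
t=14: phase=(14,12,3,7) vs β=11 → FL=W FR=W RL=S RR=S
t=15: phase=(15,13,4,8) vs β=11 → FL=W FR=W RL=S RR=S
t=20: phase=(4,2,9,13) vs β=11 → FL=S FR=S RL=S RR=W
t=27: phase=(11,9,0,4) vs β=11 → FL=W FR=S RL=S RR=S
t=31: phase=(15,13,4,8) vs β=11 → FL=W FR=W RL=S RR=S


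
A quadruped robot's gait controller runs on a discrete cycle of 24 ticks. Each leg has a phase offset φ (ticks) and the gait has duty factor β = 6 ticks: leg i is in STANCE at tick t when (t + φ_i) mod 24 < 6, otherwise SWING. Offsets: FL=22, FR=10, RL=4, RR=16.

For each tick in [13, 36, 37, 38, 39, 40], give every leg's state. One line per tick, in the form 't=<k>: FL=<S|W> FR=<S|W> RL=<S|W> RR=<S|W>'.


t=13: phase=(11,23,17,5) vs β=6 → FL=W FR=W RL=W RR=S
t=36: phase=(10,22,16,4) vs β=6 → FL=W FR=W RL=W RR=S
t=37: phase=(11,23,17,5) vs β=6 → FL=W FR=W RL=W RR=S
t=38: phase=(12,0,18,6) vs β=6 → FL=W FR=S RL=W RR=W
t=39: phase=(13,1,19,7) vs β=6 → FL=W FR=S RL=W RR=W
t=40: phase=(14,2,20,8) vs β=6 → FL=W FR=S RL=W RR=W

t=13: FL=W FR=W RL=W RR=S
t=36: FL=W FR=W RL=W RR=S
t=37: FL=W FR=W RL=W RR=S
t=38: FL=W FR=S RL=W RR=W
t=39: FL=W FR=S RL=W RR=W
t=40: FL=W FR=S RL=W RR=W


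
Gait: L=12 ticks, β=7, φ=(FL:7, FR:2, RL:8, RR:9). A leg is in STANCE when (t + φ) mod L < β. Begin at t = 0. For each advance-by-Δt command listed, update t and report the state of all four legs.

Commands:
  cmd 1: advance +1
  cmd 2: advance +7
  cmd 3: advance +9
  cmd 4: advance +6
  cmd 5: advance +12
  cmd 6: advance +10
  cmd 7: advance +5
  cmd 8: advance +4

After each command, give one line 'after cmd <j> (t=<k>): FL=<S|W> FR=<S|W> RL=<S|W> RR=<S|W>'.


after cmd 1 (t=1): FL=W FR=S RL=W RR=W
after cmd 2 (t=8): FL=S FR=W RL=S RR=S
after cmd 3 (t=17): FL=S FR=W RL=S RR=S
after cmd 4 (t=23): FL=S FR=S RL=W RR=W
after cmd 5 (t=35): FL=S FR=S RL=W RR=W
after cmd 6 (t=45): FL=S FR=W RL=S RR=S
after cmd 7 (t=50): FL=W FR=S RL=W RR=W
after cmd 8 (t=54): FL=S FR=W RL=S RR=S

start t=0: FL=W FR=S RL=W RR=W
cmd 1: advance +1 → t=1, phase=(8,3,9,10) → FL=W FR=S RL=W RR=W
cmd 2: advance +7 → t=8, phase=(3,10,4,5) → FL=S FR=W RL=S RR=S
cmd 3: advance +9 → t=17, phase=(0,7,1,2) → FL=S FR=W RL=S RR=S
cmd 4: advance +6 → t=23, phase=(6,1,7,8) → FL=S FR=S RL=W RR=W
cmd 5: advance +12 → t=35, phase=(6,1,7,8) → FL=S FR=S RL=W RR=W
cmd 6: advance +10 → t=45, phase=(4,11,5,6) → FL=S FR=W RL=S RR=S
cmd 7: advance +5 → t=50, phase=(9,4,10,11) → FL=W FR=S RL=W RR=W
cmd 8: advance +4 → t=54, phase=(1,8,2,3) → FL=S FR=W RL=S RR=S


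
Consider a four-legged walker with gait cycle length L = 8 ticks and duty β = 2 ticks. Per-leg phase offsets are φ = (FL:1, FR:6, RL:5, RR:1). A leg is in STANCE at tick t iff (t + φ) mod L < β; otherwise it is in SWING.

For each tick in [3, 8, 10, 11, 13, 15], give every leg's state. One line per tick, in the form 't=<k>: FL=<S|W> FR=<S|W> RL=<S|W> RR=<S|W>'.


t=3: phase=(4,1,0,4) vs β=2 → FL=W FR=S RL=S RR=W
t=8: phase=(1,6,5,1) vs β=2 → FL=S FR=W RL=W RR=S
t=10: phase=(3,0,7,3) vs β=2 → FL=W FR=S RL=W RR=W
t=11: phase=(4,1,0,4) vs β=2 → FL=W FR=S RL=S RR=W
t=13: phase=(6,3,2,6) vs β=2 → FL=W FR=W RL=W RR=W
t=15: phase=(0,5,4,0) vs β=2 → FL=S FR=W RL=W RR=S

t=3: FL=W FR=S RL=S RR=W
t=8: FL=S FR=W RL=W RR=S
t=10: FL=W FR=S RL=W RR=W
t=11: FL=W FR=S RL=S RR=W
t=13: FL=W FR=W RL=W RR=W
t=15: FL=S FR=W RL=W RR=S


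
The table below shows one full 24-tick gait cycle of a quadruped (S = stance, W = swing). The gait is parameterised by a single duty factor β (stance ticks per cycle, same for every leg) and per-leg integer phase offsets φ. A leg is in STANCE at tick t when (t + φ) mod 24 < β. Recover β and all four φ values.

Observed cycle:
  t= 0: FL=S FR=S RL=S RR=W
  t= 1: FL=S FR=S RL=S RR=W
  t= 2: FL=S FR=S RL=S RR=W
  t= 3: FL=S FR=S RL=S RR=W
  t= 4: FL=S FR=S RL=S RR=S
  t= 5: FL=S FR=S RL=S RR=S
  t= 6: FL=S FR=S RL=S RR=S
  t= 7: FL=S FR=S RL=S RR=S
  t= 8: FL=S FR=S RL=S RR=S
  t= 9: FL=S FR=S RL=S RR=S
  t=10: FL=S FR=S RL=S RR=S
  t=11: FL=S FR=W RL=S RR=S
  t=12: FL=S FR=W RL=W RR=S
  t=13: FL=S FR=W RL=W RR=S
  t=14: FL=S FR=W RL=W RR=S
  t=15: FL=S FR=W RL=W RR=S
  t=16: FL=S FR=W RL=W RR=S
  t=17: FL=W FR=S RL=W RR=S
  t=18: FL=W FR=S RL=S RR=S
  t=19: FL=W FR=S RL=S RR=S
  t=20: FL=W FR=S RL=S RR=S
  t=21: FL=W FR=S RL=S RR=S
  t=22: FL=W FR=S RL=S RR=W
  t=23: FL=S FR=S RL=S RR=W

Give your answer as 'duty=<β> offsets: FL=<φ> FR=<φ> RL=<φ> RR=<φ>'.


duty=18 offsets: FL=1 FR=7 RL=6 RR=20

duty β = stance ticks per leg = 18
FL: stance ticks = 18; W→S at t=23 → φ=1
FR: stance ticks = 18; W→S at t=17 → φ=7
RL: stance ticks = 18; W→S at t=18 → φ=6
RR: stance ticks = 18; W→S at t=4 → φ=20


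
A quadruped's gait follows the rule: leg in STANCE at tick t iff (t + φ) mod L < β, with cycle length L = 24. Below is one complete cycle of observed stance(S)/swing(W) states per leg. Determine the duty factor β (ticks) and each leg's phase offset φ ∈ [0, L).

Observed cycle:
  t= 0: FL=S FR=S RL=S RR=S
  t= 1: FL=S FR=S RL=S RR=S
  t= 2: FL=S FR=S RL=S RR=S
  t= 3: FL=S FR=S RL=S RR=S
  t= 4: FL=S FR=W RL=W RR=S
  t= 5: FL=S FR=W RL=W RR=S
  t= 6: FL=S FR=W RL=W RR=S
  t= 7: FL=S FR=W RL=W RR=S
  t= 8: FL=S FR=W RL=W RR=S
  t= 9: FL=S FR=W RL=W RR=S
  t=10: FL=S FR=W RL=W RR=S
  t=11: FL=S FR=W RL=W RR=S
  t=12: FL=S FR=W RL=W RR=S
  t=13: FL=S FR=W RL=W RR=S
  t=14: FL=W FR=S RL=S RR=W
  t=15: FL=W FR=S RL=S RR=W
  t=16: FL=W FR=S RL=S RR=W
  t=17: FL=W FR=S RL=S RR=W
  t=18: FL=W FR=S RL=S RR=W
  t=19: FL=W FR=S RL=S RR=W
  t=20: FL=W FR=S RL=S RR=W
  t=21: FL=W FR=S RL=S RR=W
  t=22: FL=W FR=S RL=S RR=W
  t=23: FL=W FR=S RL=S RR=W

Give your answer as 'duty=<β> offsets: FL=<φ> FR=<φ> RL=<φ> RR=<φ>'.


duty=14 offsets: FL=0 FR=10 RL=10 RR=0

duty β = stance ticks per leg = 14
FL: stance ticks = 14; W→S at t=0 → φ=0
FR: stance ticks = 14; W→S at t=14 → φ=10
RL: stance ticks = 14; W→S at t=14 → φ=10
RR: stance ticks = 14; W→S at t=0 → φ=0


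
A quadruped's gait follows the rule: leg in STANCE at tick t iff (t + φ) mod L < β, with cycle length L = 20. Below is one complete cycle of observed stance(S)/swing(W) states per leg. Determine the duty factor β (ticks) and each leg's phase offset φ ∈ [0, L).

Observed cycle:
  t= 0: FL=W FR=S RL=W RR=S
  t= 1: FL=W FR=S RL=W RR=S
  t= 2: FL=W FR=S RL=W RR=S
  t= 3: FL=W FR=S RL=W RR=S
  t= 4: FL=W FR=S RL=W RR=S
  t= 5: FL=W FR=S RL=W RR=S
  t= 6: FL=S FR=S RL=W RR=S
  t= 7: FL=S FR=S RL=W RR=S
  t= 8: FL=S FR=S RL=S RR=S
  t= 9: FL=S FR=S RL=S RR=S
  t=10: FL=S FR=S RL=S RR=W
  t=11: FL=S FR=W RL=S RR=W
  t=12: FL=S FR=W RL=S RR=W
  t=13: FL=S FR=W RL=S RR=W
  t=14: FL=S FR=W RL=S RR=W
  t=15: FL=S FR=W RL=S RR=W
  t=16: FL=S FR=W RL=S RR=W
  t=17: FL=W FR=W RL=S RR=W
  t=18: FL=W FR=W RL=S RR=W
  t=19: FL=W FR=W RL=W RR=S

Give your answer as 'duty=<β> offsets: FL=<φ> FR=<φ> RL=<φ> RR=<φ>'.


duty=11 offsets: FL=14 FR=0 RL=12 RR=1

duty β = stance ticks per leg = 11
FL: stance ticks = 11; W→S at t=6 → φ=14
FR: stance ticks = 11; W→S at t=0 → φ=0
RL: stance ticks = 11; W→S at t=8 → φ=12
RR: stance ticks = 11; W→S at t=19 → φ=1


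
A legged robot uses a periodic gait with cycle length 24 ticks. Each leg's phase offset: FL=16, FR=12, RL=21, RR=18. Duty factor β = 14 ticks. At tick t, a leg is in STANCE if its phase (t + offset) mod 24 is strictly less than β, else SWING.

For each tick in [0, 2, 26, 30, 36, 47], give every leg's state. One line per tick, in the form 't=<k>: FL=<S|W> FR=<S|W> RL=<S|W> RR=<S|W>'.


t=0: phase=(16,12,21,18) vs β=14 → FL=W FR=S RL=W RR=W
t=2: phase=(18,14,23,20) vs β=14 → FL=W FR=W RL=W RR=W
t=26: phase=(18,14,23,20) vs β=14 → FL=W FR=W RL=W RR=W
t=30: phase=(22,18,3,0) vs β=14 → FL=W FR=W RL=S RR=S
t=36: phase=(4,0,9,6) vs β=14 → FL=S FR=S RL=S RR=S
t=47: phase=(15,11,20,17) vs β=14 → FL=W FR=S RL=W RR=W

t=0: FL=W FR=S RL=W RR=W
t=2: FL=W FR=W RL=W RR=W
t=26: FL=W FR=W RL=W RR=W
t=30: FL=W FR=W RL=S RR=S
t=36: FL=S FR=S RL=S RR=S
t=47: FL=W FR=S RL=W RR=W


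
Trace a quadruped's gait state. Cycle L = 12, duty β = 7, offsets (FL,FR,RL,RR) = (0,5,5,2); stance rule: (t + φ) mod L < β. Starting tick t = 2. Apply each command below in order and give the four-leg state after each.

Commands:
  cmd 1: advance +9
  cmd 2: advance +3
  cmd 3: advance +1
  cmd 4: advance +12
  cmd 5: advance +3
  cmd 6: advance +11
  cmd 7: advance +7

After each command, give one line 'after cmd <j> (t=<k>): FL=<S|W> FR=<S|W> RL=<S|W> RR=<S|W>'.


start t=2: FL=S FR=W RL=W RR=S
cmd 1: advance +9 → t=11, phase=(11,4,4,1) → FL=W FR=S RL=S RR=S
cmd 2: advance +3 → t=14, phase=(2,7,7,4) → FL=S FR=W RL=W RR=S
cmd 3: advance +1 → t=15, phase=(3,8,8,5) → FL=S FR=W RL=W RR=S
cmd 4: advance +12 → t=27, phase=(3,8,8,5) → FL=S FR=W RL=W RR=S
cmd 5: advance +3 → t=30, phase=(6,11,11,8) → FL=S FR=W RL=W RR=W
cmd 6: advance +11 → t=41, phase=(5,10,10,7) → FL=S FR=W RL=W RR=W
cmd 7: advance +7 → t=48, phase=(0,5,5,2) → FL=S FR=S RL=S RR=S

after cmd 1 (t=11): FL=W FR=S RL=S RR=S
after cmd 2 (t=14): FL=S FR=W RL=W RR=S
after cmd 3 (t=15): FL=S FR=W RL=W RR=S
after cmd 4 (t=27): FL=S FR=W RL=W RR=S
after cmd 5 (t=30): FL=S FR=W RL=W RR=W
after cmd 6 (t=41): FL=S FR=W RL=W RR=W
after cmd 7 (t=48): FL=S FR=S RL=S RR=S


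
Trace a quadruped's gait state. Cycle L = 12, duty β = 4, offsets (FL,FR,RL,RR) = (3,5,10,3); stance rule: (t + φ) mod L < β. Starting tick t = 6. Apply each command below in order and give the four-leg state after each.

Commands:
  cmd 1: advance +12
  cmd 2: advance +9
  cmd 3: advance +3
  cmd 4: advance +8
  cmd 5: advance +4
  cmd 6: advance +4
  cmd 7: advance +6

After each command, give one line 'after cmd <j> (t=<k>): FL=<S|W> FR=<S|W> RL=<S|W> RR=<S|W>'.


after cmd 1 (t=18): FL=W FR=W RL=W RR=W
after cmd 2 (t=27): FL=W FR=W RL=S RR=W
after cmd 3 (t=30): FL=W FR=W RL=W RR=W
after cmd 4 (t=38): FL=W FR=W RL=S RR=W
after cmd 5 (t=42): FL=W FR=W RL=W RR=W
after cmd 6 (t=46): FL=S FR=S RL=W RR=S
after cmd 7 (t=52): FL=W FR=W RL=S RR=W

start t=6: FL=W FR=W RL=W RR=W
cmd 1: advance +12 → t=18, phase=(9,11,4,9) → FL=W FR=W RL=W RR=W
cmd 2: advance +9 → t=27, phase=(6,8,1,6) → FL=W FR=W RL=S RR=W
cmd 3: advance +3 → t=30, phase=(9,11,4,9) → FL=W FR=W RL=W RR=W
cmd 4: advance +8 → t=38, phase=(5,7,0,5) → FL=W FR=W RL=S RR=W
cmd 5: advance +4 → t=42, phase=(9,11,4,9) → FL=W FR=W RL=W RR=W
cmd 6: advance +4 → t=46, phase=(1,3,8,1) → FL=S FR=S RL=W RR=S
cmd 7: advance +6 → t=52, phase=(7,9,2,7) → FL=W FR=W RL=S RR=W


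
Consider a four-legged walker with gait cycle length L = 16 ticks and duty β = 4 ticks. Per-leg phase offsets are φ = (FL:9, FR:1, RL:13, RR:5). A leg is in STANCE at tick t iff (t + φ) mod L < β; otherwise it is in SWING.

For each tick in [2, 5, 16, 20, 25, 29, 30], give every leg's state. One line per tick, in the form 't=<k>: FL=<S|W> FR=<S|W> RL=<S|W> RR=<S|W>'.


t=2: FL=W FR=S RL=W RR=W
t=5: FL=W FR=W RL=S RR=W
t=16: FL=W FR=S RL=W RR=W
t=20: FL=W FR=W RL=S RR=W
t=25: FL=S FR=W RL=W RR=W
t=29: FL=W FR=W RL=W RR=S
t=30: FL=W FR=W RL=W RR=S

t=2: phase=(11,3,15,7) vs β=4 → FL=W FR=S RL=W RR=W
t=5: phase=(14,6,2,10) vs β=4 → FL=W FR=W RL=S RR=W
t=16: phase=(9,1,13,5) vs β=4 → FL=W FR=S RL=W RR=W
t=20: phase=(13,5,1,9) vs β=4 → FL=W FR=W RL=S RR=W
t=25: phase=(2,10,6,14) vs β=4 → FL=S FR=W RL=W RR=W
t=29: phase=(6,14,10,2) vs β=4 → FL=W FR=W RL=W RR=S
t=30: phase=(7,15,11,3) vs β=4 → FL=W FR=W RL=W RR=S


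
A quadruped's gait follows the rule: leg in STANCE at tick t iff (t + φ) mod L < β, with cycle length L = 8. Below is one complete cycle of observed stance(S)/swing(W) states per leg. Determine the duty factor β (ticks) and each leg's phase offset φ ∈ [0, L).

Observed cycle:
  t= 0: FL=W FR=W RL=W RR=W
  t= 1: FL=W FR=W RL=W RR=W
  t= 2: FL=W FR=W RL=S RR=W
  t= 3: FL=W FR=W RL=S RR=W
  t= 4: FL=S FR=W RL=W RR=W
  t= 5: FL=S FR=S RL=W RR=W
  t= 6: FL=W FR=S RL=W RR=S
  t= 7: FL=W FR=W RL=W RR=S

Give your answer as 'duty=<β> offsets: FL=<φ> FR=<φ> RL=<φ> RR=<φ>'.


duty β = stance ticks per leg = 2
FL: stance ticks = 2; W→S at t=4 → φ=4
FR: stance ticks = 2; W→S at t=5 → φ=3
RL: stance ticks = 2; W→S at t=2 → φ=6
RR: stance ticks = 2; W→S at t=6 → φ=2

duty=2 offsets: FL=4 FR=3 RL=6 RR=2


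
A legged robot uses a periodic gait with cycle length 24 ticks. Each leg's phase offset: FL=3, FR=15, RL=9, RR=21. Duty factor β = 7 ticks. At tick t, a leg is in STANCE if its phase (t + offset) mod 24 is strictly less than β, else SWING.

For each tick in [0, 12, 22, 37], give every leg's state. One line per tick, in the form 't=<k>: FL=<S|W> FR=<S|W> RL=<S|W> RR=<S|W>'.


t=0: phase=(3,15,9,21) vs β=7 → FL=S FR=W RL=W RR=W
t=12: phase=(15,3,21,9) vs β=7 → FL=W FR=S RL=W RR=W
t=22: phase=(1,13,7,19) vs β=7 → FL=S FR=W RL=W RR=W
t=37: phase=(16,4,22,10) vs β=7 → FL=W FR=S RL=W RR=W

t=0: FL=S FR=W RL=W RR=W
t=12: FL=W FR=S RL=W RR=W
t=22: FL=S FR=W RL=W RR=W
t=37: FL=W FR=S RL=W RR=W


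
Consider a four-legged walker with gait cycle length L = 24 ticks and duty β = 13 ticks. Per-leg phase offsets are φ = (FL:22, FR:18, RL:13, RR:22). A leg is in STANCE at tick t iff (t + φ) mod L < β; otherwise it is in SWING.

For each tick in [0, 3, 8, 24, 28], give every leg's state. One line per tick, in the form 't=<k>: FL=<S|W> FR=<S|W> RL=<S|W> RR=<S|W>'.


t=0: phase=(22,18,13,22) vs β=13 → FL=W FR=W RL=W RR=W
t=3: phase=(1,21,16,1) vs β=13 → FL=S FR=W RL=W RR=S
t=8: phase=(6,2,21,6) vs β=13 → FL=S FR=S RL=W RR=S
t=24: phase=(22,18,13,22) vs β=13 → FL=W FR=W RL=W RR=W
t=28: phase=(2,22,17,2) vs β=13 → FL=S FR=W RL=W RR=S

t=0: FL=W FR=W RL=W RR=W
t=3: FL=S FR=W RL=W RR=S
t=8: FL=S FR=S RL=W RR=S
t=24: FL=W FR=W RL=W RR=W
t=28: FL=S FR=W RL=W RR=S


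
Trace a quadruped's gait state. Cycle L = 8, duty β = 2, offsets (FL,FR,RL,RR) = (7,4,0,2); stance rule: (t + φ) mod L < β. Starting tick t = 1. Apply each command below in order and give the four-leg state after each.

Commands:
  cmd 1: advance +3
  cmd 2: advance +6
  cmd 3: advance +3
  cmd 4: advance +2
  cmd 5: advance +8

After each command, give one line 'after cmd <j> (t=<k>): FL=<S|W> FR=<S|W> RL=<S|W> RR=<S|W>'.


start t=1: FL=S FR=W RL=S RR=W
cmd 1: advance +3 → t=4, phase=(3,0,4,6) → FL=W FR=S RL=W RR=W
cmd 2: advance +6 → t=10, phase=(1,6,2,4) → FL=S FR=W RL=W RR=W
cmd 3: advance +3 → t=13, phase=(4,1,5,7) → FL=W FR=S RL=W RR=W
cmd 4: advance +2 → t=15, phase=(6,3,7,1) → FL=W FR=W RL=W RR=S
cmd 5: advance +8 → t=23, phase=(6,3,7,1) → FL=W FR=W RL=W RR=S

after cmd 1 (t=4): FL=W FR=S RL=W RR=W
after cmd 2 (t=10): FL=S FR=W RL=W RR=W
after cmd 3 (t=13): FL=W FR=S RL=W RR=W
after cmd 4 (t=15): FL=W FR=W RL=W RR=S
after cmd 5 (t=23): FL=W FR=W RL=W RR=S


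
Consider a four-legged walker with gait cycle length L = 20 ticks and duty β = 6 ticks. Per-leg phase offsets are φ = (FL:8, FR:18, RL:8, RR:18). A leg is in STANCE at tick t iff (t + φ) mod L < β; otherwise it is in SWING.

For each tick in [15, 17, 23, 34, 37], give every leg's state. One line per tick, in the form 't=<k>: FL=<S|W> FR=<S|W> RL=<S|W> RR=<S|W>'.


t=15: phase=(3,13,3,13) vs β=6 → FL=S FR=W RL=S RR=W
t=17: phase=(5,15,5,15) vs β=6 → FL=S FR=W RL=S RR=W
t=23: phase=(11,1,11,1) vs β=6 → FL=W FR=S RL=W RR=S
t=34: phase=(2,12,2,12) vs β=6 → FL=S FR=W RL=S RR=W
t=37: phase=(5,15,5,15) vs β=6 → FL=S FR=W RL=S RR=W

t=15: FL=S FR=W RL=S RR=W
t=17: FL=S FR=W RL=S RR=W
t=23: FL=W FR=S RL=W RR=S
t=34: FL=S FR=W RL=S RR=W
t=37: FL=S FR=W RL=S RR=W


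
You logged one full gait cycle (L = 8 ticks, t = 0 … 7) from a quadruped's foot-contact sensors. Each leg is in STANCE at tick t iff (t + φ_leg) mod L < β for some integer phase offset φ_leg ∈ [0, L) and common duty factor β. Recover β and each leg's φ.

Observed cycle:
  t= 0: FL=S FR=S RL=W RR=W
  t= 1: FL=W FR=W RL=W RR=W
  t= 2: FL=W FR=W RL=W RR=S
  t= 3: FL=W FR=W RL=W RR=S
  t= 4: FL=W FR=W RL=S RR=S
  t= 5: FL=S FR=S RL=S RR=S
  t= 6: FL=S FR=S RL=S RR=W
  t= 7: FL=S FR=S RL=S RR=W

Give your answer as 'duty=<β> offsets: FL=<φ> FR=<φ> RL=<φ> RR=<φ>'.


duty=4 offsets: FL=3 FR=3 RL=4 RR=6

duty β = stance ticks per leg = 4
FL: stance ticks = 4; W→S at t=5 → φ=3
FR: stance ticks = 4; W→S at t=5 → φ=3
RL: stance ticks = 4; W→S at t=4 → φ=4
RR: stance ticks = 4; W→S at t=2 → φ=6


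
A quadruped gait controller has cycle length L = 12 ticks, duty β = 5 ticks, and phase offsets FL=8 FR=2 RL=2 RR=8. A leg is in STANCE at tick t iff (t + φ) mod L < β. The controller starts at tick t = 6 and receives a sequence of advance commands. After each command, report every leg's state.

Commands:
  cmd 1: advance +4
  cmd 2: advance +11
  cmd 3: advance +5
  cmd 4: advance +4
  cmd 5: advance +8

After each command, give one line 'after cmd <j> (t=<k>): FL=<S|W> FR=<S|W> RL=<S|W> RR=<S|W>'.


after cmd 1 (t=10): FL=W FR=S RL=S RR=W
after cmd 2 (t=21): FL=W FR=W RL=W RR=W
after cmd 3 (t=26): FL=W FR=S RL=S RR=W
after cmd 4 (t=30): FL=S FR=W RL=W RR=S
after cmd 5 (t=38): FL=W FR=S RL=S RR=W

start t=6: FL=S FR=W RL=W RR=S
cmd 1: advance +4 → t=10, phase=(6,0,0,6) → FL=W FR=S RL=S RR=W
cmd 2: advance +11 → t=21, phase=(5,11,11,5) → FL=W FR=W RL=W RR=W
cmd 3: advance +5 → t=26, phase=(10,4,4,10) → FL=W FR=S RL=S RR=W
cmd 4: advance +4 → t=30, phase=(2,8,8,2) → FL=S FR=W RL=W RR=S
cmd 5: advance +8 → t=38, phase=(10,4,4,10) → FL=W FR=S RL=S RR=W


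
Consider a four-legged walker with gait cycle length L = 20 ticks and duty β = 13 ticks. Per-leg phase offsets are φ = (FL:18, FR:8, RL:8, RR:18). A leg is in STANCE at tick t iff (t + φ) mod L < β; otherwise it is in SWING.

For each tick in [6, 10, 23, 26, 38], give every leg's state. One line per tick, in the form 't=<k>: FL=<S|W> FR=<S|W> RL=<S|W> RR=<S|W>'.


t=6: FL=S FR=W RL=W RR=S
t=10: FL=S FR=W RL=W RR=S
t=23: FL=S FR=S RL=S RR=S
t=26: FL=S FR=W RL=W RR=S
t=38: FL=W FR=S RL=S RR=W

t=6: phase=(4,14,14,4) vs β=13 → FL=S FR=W RL=W RR=S
t=10: phase=(8,18,18,8) vs β=13 → FL=S FR=W RL=W RR=S
t=23: phase=(1,11,11,1) vs β=13 → FL=S FR=S RL=S RR=S
t=26: phase=(4,14,14,4) vs β=13 → FL=S FR=W RL=W RR=S
t=38: phase=(16,6,6,16) vs β=13 → FL=W FR=S RL=S RR=W


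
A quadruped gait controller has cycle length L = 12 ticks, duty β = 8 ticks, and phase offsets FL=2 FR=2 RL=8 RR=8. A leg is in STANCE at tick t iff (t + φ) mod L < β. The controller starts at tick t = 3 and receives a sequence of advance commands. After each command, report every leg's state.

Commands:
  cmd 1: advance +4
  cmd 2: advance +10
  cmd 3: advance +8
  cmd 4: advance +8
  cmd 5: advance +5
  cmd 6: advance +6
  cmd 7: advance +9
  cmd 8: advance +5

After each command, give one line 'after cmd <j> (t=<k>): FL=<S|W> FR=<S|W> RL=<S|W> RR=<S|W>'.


start t=3: FL=S FR=S RL=W RR=W
cmd 1: advance +4 → t=7, phase=(9,9,3,3) → FL=W FR=W RL=S RR=S
cmd 2: advance +10 → t=17, phase=(7,7,1,1) → FL=S FR=S RL=S RR=S
cmd 3: advance +8 → t=25, phase=(3,3,9,9) → FL=S FR=S RL=W RR=W
cmd 4: advance +8 → t=33, phase=(11,11,5,5) → FL=W FR=W RL=S RR=S
cmd 5: advance +5 → t=38, phase=(4,4,10,10) → FL=S FR=S RL=W RR=W
cmd 6: advance +6 → t=44, phase=(10,10,4,4) → FL=W FR=W RL=S RR=S
cmd 7: advance +9 → t=53, phase=(7,7,1,1) → FL=S FR=S RL=S RR=S
cmd 8: advance +5 → t=58, phase=(0,0,6,6) → FL=S FR=S RL=S RR=S

after cmd 1 (t=7): FL=W FR=W RL=S RR=S
after cmd 2 (t=17): FL=S FR=S RL=S RR=S
after cmd 3 (t=25): FL=S FR=S RL=W RR=W
after cmd 4 (t=33): FL=W FR=W RL=S RR=S
after cmd 5 (t=38): FL=S FR=S RL=W RR=W
after cmd 6 (t=44): FL=W FR=W RL=S RR=S
after cmd 7 (t=53): FL=S FR=S RL=S RR=S
after cmd 8 (t=58): FL=S FR=S RL=S RR=S


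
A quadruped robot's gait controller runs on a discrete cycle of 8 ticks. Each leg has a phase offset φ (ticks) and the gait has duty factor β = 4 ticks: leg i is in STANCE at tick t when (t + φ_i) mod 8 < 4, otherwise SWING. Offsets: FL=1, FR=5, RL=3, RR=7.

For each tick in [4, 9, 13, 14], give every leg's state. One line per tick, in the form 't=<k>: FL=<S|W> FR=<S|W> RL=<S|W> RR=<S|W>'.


t=4: phase=(5,1,7,3) vs β=4 → FL=W FR=S RL=W RR=S
t=9: phase=(2,6,4,0) vs β=4 → FL=S FR=W RL=W RR=S
t=13: phase=(6,2,0,4) vs β=4 → FL=W FR=S RL=S RR=W
t=14: phase=(7,3,1,5) vs β=4 → FL=W FR=S RL=S RR=W

t=4: FL=W FR=S RL=W RR=S
t=9: FL=S FR=W RL=W RR=S
t=13: FL=W FR=S RL=S RR=W
t=14: FL=W FR=S RL=S RR=W


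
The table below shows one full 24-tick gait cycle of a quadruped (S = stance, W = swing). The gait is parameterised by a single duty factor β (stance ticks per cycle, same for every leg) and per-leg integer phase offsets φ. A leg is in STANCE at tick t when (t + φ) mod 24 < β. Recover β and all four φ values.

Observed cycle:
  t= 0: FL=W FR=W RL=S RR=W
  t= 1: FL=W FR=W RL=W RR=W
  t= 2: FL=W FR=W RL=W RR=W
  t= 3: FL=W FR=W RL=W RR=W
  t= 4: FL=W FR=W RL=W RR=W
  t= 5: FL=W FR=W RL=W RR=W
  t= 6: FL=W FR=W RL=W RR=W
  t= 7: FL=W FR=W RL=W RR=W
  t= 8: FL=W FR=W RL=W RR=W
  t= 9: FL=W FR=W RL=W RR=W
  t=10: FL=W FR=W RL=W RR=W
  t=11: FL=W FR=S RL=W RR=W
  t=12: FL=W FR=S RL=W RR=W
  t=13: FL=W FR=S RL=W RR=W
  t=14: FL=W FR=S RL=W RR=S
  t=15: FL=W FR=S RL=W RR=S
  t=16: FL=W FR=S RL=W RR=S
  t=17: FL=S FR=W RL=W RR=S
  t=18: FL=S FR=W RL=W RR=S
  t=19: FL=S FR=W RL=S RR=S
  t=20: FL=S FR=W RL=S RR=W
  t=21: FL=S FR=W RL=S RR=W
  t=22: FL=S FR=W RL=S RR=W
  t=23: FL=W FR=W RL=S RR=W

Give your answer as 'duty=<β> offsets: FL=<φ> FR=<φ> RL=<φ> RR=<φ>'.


duty=6 offsets: FL=7 FR=13 RL=5 RR=10

duty β = stance ticks per leg = 6
FL: stance ticks = 6; W→S at t=17 → φ=7
FR: stance ticks = 6; W→S at t=11 → φ=13
RL: stance ticks = 6; W→S at t=19 → φ=5
RR: stance ticks = 6; W→S at t=14 → φ=10


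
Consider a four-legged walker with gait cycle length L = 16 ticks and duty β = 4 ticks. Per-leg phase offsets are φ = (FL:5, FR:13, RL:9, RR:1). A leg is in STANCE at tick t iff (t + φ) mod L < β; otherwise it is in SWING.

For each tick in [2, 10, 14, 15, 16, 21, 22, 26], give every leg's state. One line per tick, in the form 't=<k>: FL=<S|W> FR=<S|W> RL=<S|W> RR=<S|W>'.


t=2: phase=(7,15,11,3) vs β=4 → FL=W FR=W RL=W RR=S
t=10: phase=(15,7,3,11) vs β=4 → FL=W FR=W RL=S RR=W
t=14: phase=(3,11,7,15) vs β=4 → FL=S FR=W RL=W RR=W
t=15: phase=(4,12,8,0) vs β=4 → FL=W FR=W RL=W RR=S
t=16: phase=(5,13,9,1) vs β=4 → FL=W FR=W RL=W RR=S
t=21: phase=(10,2,14,6) vs β=4 → FL=W FR=S RL=W RR=W
t=22: phase=(11,3,15,7) vs β=4 → FL=W FR=S RL=W RR=W
t=26: phase=(15,7,3,11) vs β=4 → FL=W FR=W RL=S RR=W

t=2: FL=W FR=W RL=W RR=S
t=10: FL=W FR=W RL=S RR=W
t=14: FL=S FR=W RL=W RR=W
t=15: FL=W FR=W RL=W RR=S
t=16: FL=W FR=W RL=W RR=S
t=21: FL=W FR=S RL=W RR=W
t=22: FL=W FR=S RL=W RR=W
t=26: FL=W FR=W RL=S RR=W


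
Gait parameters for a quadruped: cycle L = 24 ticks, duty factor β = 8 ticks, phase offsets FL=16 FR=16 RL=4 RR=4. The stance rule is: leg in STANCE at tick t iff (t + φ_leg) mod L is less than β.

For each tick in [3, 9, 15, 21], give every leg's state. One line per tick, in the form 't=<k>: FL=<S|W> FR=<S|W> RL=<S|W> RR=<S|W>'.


t=3: FL=W FR=W RL=S RR=S
t=9: FL=S FR=S RL=W RR=W
t=15: FL=S FR=S RL=W RR=W
t=21: FL=W FR=W RL=S RR=S

t=3: phase=(19,19,7,7) vs β=8 → FL=W FR=W RL=S RR=S
t=9: phase=(1,1,13,13) vs β=8 → FL=S FR=S RL=W RR=W
t=15: phase=(7,7,19,19) vs β=8 → FL=S FR=S RL=W RR=W
t=21: phase=(13,13,1,1) vs β=8 → FL=W FR=W RL=S RR=S


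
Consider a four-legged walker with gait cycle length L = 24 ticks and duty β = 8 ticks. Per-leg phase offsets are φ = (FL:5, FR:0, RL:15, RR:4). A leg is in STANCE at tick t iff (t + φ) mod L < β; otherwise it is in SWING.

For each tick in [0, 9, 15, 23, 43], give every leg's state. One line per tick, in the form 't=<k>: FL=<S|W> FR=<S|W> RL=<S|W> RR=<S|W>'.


t=0: FL=S FR=S RL=W RR=S
t=9: FL=W FR=W RL=S RR=W
t=15: FL=W FR=W RL=S RR=W
t=23: FL=S FR=W RL=W RR=S
t=43: FL=S FR=W RL=W RR=W

t=0: phase=(5,0,15,4) vs β=8 → FL=S FR=S RL=W RR=S
t=9: phase=(14,9,0,13) vs β=8 → FL=W FR=W RL=S RR=W
t=15: phase=(20,15,6,19) vs β=8 → FL=W FR=W RL=S RR=W
t=23: phase=(4,23,14,3) vs β=8 → FL=S FR=W RL=W RR=S
t=43: phase=(0,19,10,23) vs β=8 → FL=S FR=W RL=W RR=W


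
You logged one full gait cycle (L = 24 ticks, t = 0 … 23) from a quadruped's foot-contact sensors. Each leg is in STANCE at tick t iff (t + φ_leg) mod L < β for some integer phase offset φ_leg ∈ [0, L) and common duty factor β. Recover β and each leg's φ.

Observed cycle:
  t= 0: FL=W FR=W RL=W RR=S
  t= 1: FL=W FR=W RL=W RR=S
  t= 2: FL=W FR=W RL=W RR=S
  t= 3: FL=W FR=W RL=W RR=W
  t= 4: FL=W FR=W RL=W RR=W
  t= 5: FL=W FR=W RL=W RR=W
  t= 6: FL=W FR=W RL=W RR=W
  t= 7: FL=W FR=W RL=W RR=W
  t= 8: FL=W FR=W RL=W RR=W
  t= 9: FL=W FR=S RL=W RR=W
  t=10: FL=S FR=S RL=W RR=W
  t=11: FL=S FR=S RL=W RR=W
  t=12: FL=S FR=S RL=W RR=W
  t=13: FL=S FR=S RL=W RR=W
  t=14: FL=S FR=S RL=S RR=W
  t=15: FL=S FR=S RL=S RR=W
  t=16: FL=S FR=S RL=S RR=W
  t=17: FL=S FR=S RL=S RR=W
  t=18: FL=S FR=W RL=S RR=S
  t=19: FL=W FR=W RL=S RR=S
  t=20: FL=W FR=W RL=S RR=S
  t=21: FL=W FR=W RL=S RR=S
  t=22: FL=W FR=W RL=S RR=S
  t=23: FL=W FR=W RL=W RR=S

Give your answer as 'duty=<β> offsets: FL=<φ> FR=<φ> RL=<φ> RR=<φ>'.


duty=9 offsets: FL=14 FR=15 RL=10 RR=6

duty β = stance ticks per leg = 9
FL: stance ticks = 9; W→S at t=10 → φ=14
FR: stance ticks = 9; W→S at t=9 → φ=15
RL: stance ticks = 9; W→S at t=14 → φ=10
RR: stance ticks = 9; W→S at t=18 → φ=6


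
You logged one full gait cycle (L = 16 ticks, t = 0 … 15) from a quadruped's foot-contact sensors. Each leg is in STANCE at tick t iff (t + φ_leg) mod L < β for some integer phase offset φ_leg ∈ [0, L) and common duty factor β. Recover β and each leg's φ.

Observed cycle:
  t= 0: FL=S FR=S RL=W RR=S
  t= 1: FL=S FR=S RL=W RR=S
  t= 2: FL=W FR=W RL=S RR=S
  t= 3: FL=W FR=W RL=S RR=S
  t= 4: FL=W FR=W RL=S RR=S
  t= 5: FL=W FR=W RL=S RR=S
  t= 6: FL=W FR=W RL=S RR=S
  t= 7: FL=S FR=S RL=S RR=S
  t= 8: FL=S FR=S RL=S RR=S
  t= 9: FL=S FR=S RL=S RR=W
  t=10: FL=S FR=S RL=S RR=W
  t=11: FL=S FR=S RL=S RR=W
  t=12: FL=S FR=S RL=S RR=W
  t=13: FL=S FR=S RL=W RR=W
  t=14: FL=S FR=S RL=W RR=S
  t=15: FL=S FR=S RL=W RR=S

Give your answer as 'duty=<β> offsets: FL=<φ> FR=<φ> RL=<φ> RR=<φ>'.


duty β = stance ticks per leg = 11
FL: stance ticks = 11; W→S at t=7 → φ=9
FR: stance ticks = 11; W→S at t=7 → φ=9
RL: stance ticks = 11; W→S at t=2 → φ=14
RR: stance ticks = 11; W→S at t=14 → φ=2

duty=11 offsets: FL=9 FR=9 RL=14 RR=2


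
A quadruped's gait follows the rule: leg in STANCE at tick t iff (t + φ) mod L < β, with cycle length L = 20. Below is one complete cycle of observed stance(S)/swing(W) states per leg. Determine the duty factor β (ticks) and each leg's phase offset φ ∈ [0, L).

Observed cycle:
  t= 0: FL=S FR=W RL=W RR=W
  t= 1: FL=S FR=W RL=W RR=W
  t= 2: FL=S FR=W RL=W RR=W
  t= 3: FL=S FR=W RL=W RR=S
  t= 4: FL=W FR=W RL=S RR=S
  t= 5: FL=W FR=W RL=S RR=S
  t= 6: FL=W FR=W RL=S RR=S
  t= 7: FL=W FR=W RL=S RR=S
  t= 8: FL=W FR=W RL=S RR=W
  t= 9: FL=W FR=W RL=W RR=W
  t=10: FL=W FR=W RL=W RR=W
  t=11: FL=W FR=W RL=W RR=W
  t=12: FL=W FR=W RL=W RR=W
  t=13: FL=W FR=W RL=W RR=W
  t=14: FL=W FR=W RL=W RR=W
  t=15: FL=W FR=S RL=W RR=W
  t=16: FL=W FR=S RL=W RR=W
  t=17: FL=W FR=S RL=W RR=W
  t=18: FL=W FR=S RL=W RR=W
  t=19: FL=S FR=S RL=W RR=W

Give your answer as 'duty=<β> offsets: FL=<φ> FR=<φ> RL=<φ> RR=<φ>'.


duty β = stance ticks per leg = 5
FL: stance ticks = 5; W→S at t=19 → φ=1
FR: stance ticks = 5; W→S at t=15 → φ=5
RL: stance ticks = 5; W→S at t=4 → φ=16
RR: stance ticks = 5; W→S at t=3 → φ=17

duty=5 offsets: FL=1 FR=5 RL=16 RR=17


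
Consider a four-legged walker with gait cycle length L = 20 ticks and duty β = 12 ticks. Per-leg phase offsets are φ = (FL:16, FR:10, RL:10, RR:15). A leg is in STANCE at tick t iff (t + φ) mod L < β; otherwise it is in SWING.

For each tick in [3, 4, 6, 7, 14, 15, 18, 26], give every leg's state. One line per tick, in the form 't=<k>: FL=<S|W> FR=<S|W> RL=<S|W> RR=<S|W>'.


t=3: FL=W FR=W RL=W RR=W
t=4: FL=S FR=W RL=W RR=W
t=6: FL=S FR=W RL=W RR=S
t=7: FL=S FR=W RL=W RR=S
t=14: FL=S FR=S RL=S RR=S
t=15: FL=S FR=S RL=S RR=S
t=18: FL=W FR=S RL=S RR=W
t=26: FL=S FR=W RL=W RR=S

t=3: phase=(19,13,13,18) vs β=12 → FL=W FR=W RL=W RR=W
t=4: phase=(0,14,14,19) vs β=12 → FL=S FR=W RL=W RR=W
t=6: phase=(2,16,16,1) vs β=12 → FL=S FR=W RL=W RR=S
t=7: phase=(3,17,17,2) vs β=12 → FL=S FR=W RL=W RR=S
t=14: phase=(10,4,4,9) vs β=12 → FL=S FR=S RL=S RR=S
t=15: phase=(11,5,5,10) vs β=12 → FL=S FR=S RL=S RR=S
t=18: phase=(14,8,8,13) vs β=12 → FL=W FR=S RL=S RR=W
t=26: phase=(2,16,16,1) vs β=12 → FL=S FR=W RL=W RR=S


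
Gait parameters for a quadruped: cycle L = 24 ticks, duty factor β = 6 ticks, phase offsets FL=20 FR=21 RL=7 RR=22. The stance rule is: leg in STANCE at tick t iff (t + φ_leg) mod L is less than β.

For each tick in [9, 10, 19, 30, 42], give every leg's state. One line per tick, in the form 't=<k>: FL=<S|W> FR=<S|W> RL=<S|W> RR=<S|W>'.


t=9: FL=S FR=W RL=W RR=W
t=10: FL=W FR=W RL=W RR=W
t=19: FL=W FR=W RL=S RR=W
t=30: FL=S FR=S RL=W RR=S
t=42: FL=W FR=W RL=S RR=W

t=9: phase=(5,6,16,7) vs β=6 → FL=S FR=W RL=W RR=W
t=10: phase=(6,7,17,8) vs β=6 → FL=W FR=W RL=W RR=W
t=19: phase=(15,16,2,17) vs β=6 → FL=W FR=W RL=S RR=W
t=30: phase=(2,3,13,4) vs β=6 → FL=S FR=S RL=W RR=S
t=42: phase=(14,15,1,16) vs β=6 → FL=W FR=W RL=S RR=W


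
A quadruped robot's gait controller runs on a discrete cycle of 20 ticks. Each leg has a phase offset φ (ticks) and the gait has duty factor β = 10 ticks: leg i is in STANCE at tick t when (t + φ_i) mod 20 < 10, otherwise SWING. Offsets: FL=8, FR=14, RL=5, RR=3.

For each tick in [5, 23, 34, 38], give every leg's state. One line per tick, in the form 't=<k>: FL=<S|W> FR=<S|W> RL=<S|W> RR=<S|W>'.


t=5: FL=W FR=W RL=W RR=S
t=23: FL=W FR=W RL=S RR=S
t=34: FL=S FR=S RL=W RR=W
t=38: FL=S FR=W RL=S RR=S

t=5: phase=(13,19,10,8) vs β=10 → FL=W FR=W RL=W RR=S
t=23: phase=(11,17,8,6) vs β=10 → FL=W FR=W RL=S RR=S
t=34: phase=(2,8,19,17) vs β=10 → FL=S FR=S RL=W RR=W
t=38: phase=(6,12,3,1) vs β=10 → FL=S FR=W RL=S RR=S


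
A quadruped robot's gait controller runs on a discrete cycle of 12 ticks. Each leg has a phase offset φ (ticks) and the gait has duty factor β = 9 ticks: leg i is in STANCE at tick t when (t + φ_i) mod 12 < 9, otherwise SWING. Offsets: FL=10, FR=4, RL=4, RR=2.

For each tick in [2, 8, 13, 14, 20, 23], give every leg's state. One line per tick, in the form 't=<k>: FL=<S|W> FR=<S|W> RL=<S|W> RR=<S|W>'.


t=2: phase=(0,6,6,4) vs β=9 → FL=S FR=S RL=S RR=S
t=8: phase=(6,0,0,10) vs β=9 → FL=S FR=S RL=S RR=W
t=13: phase=(11,5,5,3) vs β=9 → FL=W FR=S RL=S RR=S
t=14: phase=(0,6,6,4) vs β=9 → FL=S FR=S RL=S RR=S
t=20: phase=(6,0,0,10) vs β=9 → FL=S FR=S RL=S RR=W
t=23: phase=(9,3,3,1) vs β=9 → FL=W FR=S RL=S RR=S

t=2: FL=S FR=S RL=S RR=S
t=8: FL=S FR=S RL=S RR=W
t=13: FL=W FR=S RL=S RR=S
t=14: FL=S FR=S RL=S RR=S
t=20: FL=S FR=S RL=S RR=W
t=23: FL=W FR=S RL=S RR=S


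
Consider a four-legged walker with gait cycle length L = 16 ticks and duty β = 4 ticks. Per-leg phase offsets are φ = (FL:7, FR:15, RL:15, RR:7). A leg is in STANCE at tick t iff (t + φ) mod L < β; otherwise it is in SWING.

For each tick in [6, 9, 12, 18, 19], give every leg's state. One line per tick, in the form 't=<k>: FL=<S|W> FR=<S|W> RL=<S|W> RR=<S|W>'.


t=6: phase=(13,5,5,13) vs β=4 → FL=W FR=W RL=W RR=W
t=9: phase=(0,8,8,0) vs β=4 → FL=S FR=W RL=W RR=S
t=12: phase=(3,11,11,3) vs β=4 → FL=S FR=W RL=W RR=S
t=18: phase=(9,1,1,9) vs β=4 → FL=W FR=S RL=S RR=W
t=19: phase=(10,2,2,10) vs β=4 → FL=W FR=S RL=S RR=W

t=6: FL=W FR=W RL=W RR=W
t=9: FL=S FR=W RL=W RR=S
t=12: FL=S FR=W RL=W RR=S
t=18: FL=W FR=S RL=S RR=W
t=19: FL=W FR=S RL=S RR=W


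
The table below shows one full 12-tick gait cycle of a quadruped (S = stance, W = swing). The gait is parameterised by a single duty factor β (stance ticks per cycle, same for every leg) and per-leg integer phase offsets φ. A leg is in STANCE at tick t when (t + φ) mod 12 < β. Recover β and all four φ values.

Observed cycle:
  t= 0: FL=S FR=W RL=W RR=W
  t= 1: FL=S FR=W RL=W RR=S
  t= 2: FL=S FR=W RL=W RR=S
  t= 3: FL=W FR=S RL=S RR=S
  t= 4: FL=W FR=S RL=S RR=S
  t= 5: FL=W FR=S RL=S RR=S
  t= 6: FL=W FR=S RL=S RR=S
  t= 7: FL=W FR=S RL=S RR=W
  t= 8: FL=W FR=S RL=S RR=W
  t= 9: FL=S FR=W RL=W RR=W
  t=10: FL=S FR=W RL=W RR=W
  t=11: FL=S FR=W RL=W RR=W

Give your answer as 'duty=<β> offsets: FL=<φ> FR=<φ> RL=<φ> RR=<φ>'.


duty=6 offsets: FL=3 FR=9 RL=9 RR=11

duty β = stance ticks per leg = 6
FL: stance ticks = 6; W→S at t=9 → φ=3
FR: stance ticks = 6; W→S at t=3 → φ=9
RL: stance ticks = 6; W→S at t=3 → φ=9
RR: stance ticks = 6; W→S at t=1 → φ=11


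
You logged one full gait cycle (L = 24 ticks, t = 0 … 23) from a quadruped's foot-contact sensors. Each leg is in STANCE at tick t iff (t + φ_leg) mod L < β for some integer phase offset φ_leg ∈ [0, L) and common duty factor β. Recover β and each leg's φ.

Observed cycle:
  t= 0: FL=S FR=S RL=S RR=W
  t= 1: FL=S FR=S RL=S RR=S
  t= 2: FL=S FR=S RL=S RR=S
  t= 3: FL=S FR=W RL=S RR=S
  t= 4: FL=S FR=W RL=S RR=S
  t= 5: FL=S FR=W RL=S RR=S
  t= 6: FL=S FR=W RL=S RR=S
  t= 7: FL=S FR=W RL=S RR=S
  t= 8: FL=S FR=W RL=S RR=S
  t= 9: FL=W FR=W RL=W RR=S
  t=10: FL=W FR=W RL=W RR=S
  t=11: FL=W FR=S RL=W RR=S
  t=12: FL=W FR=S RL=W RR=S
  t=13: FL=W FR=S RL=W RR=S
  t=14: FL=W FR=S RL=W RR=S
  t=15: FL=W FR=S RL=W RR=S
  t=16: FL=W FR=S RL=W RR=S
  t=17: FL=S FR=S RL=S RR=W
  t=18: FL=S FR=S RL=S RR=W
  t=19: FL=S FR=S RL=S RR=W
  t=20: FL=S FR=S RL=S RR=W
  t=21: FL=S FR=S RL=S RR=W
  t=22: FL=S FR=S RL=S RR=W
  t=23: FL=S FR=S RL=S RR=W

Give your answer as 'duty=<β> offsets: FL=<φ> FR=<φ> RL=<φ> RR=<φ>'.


duty β = stance ticks per leg = 16
FL: stance ticks = 16; W→S at t=17 → φ=7
FR: stance ticks = 16; W→S at t=11 → φ=13
RL: stance ticks = 16; W→S at t=17 → φ=7
RR: stance ticks = 16; W→S at t=1 → φ=23

duty=16 offsets: FL=7 FR=13 RL=7 RR=23


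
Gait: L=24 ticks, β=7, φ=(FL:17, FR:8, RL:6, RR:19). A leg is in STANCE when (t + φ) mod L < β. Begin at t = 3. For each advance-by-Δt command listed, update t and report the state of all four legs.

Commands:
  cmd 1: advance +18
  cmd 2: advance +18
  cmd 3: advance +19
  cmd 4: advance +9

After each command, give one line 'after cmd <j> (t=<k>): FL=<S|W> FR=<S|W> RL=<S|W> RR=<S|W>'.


after cmd 1 (t=21): FL=W FR=S RL=S RR=W
after cmd 2 (t=39): FL=W FR=W RL=W RR=W
after cmd 3 (t=58): FL=S FR=W RL=W RR=S
after cmd 4 (t=67): FL=W FR=S RL=S RR=W

start t=3: FL=W FR=W RL=W RR=W
cmd 1: advance +18 → t=21, phase=(14,5,3,16) → FL=W FR=S RL=S RR=W
cmd 2: advance +18 → t=39, phase=(8,23,21,10) → FL=W FR=W RL=W RR=W
cmd 3: advance +19 → t=58, phase=(3,18,16,5) → FL=S FR=W RL=W RR=S
cmd 4: advance +9 → t=67, phase=(12,3,1,14) → FL=W FR=S RL=S RR=W
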